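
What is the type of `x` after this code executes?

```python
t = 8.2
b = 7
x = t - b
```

float - int returns float (8.2 - 7 = 1.2)

float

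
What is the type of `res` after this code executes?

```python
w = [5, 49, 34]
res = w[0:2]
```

Slicing a list always returns a list

list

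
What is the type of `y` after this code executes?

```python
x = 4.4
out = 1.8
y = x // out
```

float // float returns float (floor division preserves float type)

float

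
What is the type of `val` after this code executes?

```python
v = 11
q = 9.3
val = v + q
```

int + float returns float (11 + 9.3 = 20.3)

float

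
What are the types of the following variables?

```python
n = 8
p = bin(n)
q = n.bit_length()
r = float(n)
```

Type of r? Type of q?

float() returns float; int.bit_length() returns int

float, int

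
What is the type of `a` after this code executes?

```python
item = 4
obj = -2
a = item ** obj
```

int ** negative int returns float

float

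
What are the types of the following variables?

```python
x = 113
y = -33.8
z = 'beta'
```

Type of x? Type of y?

x is int; y is float

int, float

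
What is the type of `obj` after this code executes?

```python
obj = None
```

None has type NoneType

NoneType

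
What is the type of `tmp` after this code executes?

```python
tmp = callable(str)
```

callable() returns bool

bool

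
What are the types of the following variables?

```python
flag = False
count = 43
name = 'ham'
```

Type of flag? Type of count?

flag is bool; count is int

bool, int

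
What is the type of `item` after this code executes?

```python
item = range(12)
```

range() returns a range object

range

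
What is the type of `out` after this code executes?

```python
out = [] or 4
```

'or' returns first truthy value (4, which is int)

int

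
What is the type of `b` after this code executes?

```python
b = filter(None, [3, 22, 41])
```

filter() returns a filter iterator object

filter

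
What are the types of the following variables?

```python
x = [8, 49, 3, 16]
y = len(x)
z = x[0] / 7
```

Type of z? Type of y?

int / int returns float; len() returns int

float, int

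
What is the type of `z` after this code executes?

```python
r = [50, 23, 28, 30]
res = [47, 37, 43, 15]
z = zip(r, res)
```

zip() returns a zip iterator object

zip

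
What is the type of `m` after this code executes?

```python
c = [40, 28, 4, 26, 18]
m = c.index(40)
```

list.index() returns int

int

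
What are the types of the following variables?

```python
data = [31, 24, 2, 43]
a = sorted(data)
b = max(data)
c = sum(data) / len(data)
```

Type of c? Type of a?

int / int returns float; sorted() returns list

float, list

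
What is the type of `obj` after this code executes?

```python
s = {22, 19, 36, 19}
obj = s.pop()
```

Popping from a set of ints returns int

int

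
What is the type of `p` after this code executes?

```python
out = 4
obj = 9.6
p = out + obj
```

int + float returns float (4 + 9.6 = 13.6)

float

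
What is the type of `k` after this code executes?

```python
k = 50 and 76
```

'and' returns the last value when all truthy (76, which is int)

int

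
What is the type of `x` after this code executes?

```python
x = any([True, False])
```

any() returns bool

bool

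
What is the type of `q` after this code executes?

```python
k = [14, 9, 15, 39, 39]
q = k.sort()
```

list.sort() returns None (sorts in place)

NoneType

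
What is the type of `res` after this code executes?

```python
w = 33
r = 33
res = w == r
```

Equality comparison returns bool

bool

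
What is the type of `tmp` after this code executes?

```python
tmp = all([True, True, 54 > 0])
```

all() returns bool

bool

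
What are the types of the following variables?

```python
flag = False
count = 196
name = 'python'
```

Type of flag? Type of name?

flag is bool; name is str

bool, str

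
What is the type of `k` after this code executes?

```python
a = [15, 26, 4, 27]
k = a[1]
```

Indexing a list of ints returns int (a[1] = 26)

int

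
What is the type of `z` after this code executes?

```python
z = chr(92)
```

chr() returns str (single character)

str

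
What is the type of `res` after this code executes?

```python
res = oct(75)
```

oct() returns str representation

str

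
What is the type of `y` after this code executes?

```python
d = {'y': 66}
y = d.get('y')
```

dict.get() returns the value (int) when key is found

int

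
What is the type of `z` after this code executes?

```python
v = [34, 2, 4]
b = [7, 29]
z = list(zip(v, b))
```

list(zip(...)) returns a list of tuples

list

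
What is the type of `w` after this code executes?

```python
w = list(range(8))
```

list(range(...)) returns list

list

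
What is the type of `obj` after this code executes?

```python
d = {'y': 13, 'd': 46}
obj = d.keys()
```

.keys() returns a dict_keys view object

dict_keys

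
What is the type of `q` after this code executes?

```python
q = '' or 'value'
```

'or' returns first truthy value ('value', which is str)

str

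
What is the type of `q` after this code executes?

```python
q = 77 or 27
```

'or' returns the first truthy value (77, which is int)

int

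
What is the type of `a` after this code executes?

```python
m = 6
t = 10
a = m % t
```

int % int returns int (6 % 10 = 6)

int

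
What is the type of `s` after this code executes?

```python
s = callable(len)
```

callable() returns bool

bool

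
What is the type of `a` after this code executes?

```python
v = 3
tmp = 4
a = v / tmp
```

int / int always returns float in Python 3 (3 / 4 = 0.75)

float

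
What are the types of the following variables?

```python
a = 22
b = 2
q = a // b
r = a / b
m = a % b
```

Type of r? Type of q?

int / int returns float; int // int returns int

float, int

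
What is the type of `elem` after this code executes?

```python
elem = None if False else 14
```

Ternary: condition is False, else branch (14) taken → int

int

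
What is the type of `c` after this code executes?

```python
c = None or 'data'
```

'or' with None returns the other value ('data', str)

str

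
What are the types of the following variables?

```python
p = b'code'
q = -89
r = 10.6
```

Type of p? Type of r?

p is bytes; r is float

bytes, float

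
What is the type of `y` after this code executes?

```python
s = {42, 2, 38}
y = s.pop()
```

Popping from a set of ints returns int

int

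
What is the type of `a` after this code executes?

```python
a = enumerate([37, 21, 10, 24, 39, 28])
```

enumerate() returns an enumerate iterator object

enumerate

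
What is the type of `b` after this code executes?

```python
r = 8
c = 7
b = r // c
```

int // int returns int (8 // 7 = 1)

int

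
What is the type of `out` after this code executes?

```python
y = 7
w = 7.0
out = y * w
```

int * float returns float (7 * 7.0 = 49.0)

float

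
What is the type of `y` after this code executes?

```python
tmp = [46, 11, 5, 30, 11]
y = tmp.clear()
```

list.clear() returns None

NoneType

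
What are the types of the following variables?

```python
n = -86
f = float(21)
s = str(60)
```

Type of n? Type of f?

n is int; f is float

int, float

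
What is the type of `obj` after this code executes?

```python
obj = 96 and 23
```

'and' returns the last value when all truthy (23, which is int)

int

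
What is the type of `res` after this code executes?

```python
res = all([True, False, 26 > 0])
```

all() returns bool

bool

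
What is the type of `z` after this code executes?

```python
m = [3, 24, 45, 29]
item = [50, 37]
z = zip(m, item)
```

zip() returns a zip iterator object

zip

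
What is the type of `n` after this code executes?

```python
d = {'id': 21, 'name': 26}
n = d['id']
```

Accessing dict[str, int] with key 'id' returns int value 21

int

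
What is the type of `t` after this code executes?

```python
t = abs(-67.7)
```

abs() of float returns float

float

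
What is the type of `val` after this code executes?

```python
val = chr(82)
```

chr() returns str (single character)

str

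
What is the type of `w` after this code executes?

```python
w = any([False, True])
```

any() returns bool

bool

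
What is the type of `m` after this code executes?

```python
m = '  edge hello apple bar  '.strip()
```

str.strip() returns str

str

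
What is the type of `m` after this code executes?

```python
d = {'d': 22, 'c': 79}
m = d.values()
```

.values() returns a dict_values view object

dict_values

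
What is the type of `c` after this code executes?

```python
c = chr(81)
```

chr() returns str (single character)

str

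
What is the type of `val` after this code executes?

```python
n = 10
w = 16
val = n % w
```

int % int returns int (10 % 16 = 10)

int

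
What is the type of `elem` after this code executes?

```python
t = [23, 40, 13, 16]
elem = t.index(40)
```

list.index() returns int

int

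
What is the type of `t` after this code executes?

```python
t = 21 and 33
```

'and' returns the last value when all truthy (33, which is int)

int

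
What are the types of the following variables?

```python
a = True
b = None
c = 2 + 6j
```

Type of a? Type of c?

a is bool; c is complex

bool, complex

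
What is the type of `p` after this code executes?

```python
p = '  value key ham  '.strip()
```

str.strip() returns str

str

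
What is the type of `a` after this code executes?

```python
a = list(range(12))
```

list(range(...)) returns list

list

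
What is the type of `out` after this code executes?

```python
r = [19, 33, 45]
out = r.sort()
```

list.sort() returns None (sorts in place)

NoneType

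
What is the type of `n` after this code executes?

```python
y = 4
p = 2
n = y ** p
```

int ** positive int returns int (4 ** 2 = 16)

int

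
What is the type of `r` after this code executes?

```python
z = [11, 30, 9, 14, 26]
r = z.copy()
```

list.copy() returns list

list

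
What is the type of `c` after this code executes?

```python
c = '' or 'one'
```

'or' returns first truthy value ('one', which is str)

str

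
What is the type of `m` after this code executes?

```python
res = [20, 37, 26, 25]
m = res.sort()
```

list.sort() returns None (sorts in place)

NoneType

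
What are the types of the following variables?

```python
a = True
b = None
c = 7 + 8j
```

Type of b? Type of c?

b is NoneType; c is complex

NoneType, complex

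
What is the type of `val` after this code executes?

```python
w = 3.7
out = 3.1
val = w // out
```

float // float returns float (floor division preserves float type)

float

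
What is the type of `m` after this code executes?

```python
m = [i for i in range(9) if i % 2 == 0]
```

A list comprehension [...] produces a list

list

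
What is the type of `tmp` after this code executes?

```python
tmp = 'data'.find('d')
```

str.find() returns int (index, or -1)

int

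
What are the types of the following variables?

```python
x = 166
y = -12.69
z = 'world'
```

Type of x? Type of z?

x is int; z is str

int, str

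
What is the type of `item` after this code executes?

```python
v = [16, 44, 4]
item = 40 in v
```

'in' operator returns bool

bool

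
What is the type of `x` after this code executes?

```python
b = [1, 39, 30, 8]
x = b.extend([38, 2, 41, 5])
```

list.extend() returns None

NoneType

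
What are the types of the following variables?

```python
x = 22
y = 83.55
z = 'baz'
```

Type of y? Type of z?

y is float; z is str

float, str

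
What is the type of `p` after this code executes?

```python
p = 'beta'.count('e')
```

str.count() returns int

int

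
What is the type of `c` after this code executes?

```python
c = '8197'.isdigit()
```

str.isdigit() returns bool

bool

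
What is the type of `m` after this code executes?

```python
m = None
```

None has type NoneType

NoneType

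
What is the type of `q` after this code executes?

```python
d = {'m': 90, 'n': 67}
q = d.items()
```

dict.items() returns a dict_items view

dict_items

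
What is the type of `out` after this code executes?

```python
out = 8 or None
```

'or' returns first truthy value (8, int)

int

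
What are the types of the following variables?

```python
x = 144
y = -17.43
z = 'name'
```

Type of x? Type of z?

x is int; z is str

int, str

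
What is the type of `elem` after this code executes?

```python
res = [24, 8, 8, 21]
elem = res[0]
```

Indexing a list of ints returns int (res[0] = 24)

int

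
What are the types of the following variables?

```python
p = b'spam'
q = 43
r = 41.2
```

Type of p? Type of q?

p is bytes; q is int

bytes, int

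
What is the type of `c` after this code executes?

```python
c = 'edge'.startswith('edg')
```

str.startswith() returns bool

bool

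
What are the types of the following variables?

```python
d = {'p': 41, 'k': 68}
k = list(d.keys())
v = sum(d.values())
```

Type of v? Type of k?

sum of int values returns int; list(...) returns list

int, list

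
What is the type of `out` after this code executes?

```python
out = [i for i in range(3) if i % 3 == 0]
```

A list comprehension [...] produces a list

list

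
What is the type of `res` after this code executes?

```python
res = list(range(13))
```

list(range(...)) returns list

list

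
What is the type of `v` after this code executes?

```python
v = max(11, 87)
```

max() of ints returns int

int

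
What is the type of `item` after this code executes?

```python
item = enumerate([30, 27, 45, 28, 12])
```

enumerate() returns an enumerate iterator object

enumerate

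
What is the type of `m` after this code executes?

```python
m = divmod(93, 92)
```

divmod() returns a tuple (quotient, remainder)

tuple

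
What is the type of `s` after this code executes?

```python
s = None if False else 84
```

Ternary: condition is False, else branch (84) taken → int

int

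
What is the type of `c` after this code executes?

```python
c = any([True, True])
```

any() returns bool

bool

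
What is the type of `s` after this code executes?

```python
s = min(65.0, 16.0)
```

min() of floats returns float

float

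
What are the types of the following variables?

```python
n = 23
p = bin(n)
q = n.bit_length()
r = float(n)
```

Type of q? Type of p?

int.bit_length() returns int; bin() returns str

int, str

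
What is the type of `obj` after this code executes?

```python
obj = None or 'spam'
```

'or' with None returns the other value ('spam', str)

str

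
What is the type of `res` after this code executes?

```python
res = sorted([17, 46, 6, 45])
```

sorted() always returns list

list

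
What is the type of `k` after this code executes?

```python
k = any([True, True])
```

any() returns bool

bool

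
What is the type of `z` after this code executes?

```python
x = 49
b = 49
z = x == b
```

Equality comparison returns bool

bool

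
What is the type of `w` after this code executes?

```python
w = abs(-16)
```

abs() of int returns int

int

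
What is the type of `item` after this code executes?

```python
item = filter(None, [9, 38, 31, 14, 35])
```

filter() returns a filter iterator object

filter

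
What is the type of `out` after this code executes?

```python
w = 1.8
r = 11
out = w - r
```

float - int returns float (1.8 - 11 = -9.2)

float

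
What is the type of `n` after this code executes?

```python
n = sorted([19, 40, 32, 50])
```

sorted() always returns list

list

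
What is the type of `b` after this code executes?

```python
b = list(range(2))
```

list(range(...)) returns list

list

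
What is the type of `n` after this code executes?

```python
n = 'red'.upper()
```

str.upper() returns str

str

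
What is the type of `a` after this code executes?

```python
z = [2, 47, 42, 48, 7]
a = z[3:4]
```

Slicing a list always returns a list

list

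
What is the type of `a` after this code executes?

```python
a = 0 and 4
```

'and' returns the first falsy value (0, which is int)

int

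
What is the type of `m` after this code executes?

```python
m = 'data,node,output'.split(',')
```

str.split() returns list

list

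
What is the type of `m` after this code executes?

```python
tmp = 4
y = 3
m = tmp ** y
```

int ** positive int returns int (4 ** 3 = 64)

int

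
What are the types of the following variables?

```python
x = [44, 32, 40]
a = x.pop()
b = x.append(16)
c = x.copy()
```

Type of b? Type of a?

list.append() returns None; list.pop() returns the element (int)

NoneType, int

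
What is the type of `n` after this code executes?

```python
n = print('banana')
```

print() returns None

NoneType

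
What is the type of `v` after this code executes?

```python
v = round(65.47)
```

round() with no ndigits arg returns int

int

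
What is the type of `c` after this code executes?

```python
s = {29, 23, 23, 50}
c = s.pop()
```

Popping from a set of ints returns int

int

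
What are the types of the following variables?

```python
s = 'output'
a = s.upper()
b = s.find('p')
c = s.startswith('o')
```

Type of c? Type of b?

str.startswith() returns bool; str.find() returns int

bool, int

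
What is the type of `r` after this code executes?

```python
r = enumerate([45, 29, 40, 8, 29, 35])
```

enumerate() returns an enumerate iterator object

enumerate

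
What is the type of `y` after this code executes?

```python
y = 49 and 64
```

'and' returns the last value when all truthy (64, which is int)

int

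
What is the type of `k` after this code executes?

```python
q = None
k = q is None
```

'is' comparison returns bool

bool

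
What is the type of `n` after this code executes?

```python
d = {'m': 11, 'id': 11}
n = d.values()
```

.values() returns a dict_values view object

dict_values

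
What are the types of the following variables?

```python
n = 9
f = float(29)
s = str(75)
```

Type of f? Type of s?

f is float; s is str

float, str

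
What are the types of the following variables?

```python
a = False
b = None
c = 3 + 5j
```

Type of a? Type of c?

a is bool; c is complex

bool, complex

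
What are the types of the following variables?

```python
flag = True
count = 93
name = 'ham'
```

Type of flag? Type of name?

flag is bool; name is str

bool, str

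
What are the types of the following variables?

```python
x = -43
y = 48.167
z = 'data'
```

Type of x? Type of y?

x is int; y is float

int, float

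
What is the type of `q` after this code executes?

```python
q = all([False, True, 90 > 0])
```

all() returns bool

bool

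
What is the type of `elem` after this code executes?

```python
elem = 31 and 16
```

'and' returns the last value when all truthy (16, which is int)

int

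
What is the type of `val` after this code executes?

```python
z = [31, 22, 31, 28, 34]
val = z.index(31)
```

list.index() returns int

int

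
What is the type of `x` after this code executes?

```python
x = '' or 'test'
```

'or' returns first truthy value ('test', which is str)

str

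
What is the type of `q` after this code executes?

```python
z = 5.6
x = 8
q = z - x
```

float - int returns float (5.6 - 8 = -2.4)

float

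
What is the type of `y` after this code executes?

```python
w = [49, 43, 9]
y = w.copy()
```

list.copy() returns list

list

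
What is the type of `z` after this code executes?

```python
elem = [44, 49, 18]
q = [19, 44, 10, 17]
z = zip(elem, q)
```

zip() returns a zip iterator object

zip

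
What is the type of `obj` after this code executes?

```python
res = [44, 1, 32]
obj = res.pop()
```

list.pop() returns the popped element (int here)

int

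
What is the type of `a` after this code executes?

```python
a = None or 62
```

'or' with None returns the other value (62, int)

int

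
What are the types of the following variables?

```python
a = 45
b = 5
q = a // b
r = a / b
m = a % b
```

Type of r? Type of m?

int / int returns float; int % int returns int

float, int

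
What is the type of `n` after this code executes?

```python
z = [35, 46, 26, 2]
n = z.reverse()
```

list.reverse() returns None

NoneType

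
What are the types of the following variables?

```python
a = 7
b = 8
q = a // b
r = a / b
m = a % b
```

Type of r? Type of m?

int / int returns float; int % int returns int

float, int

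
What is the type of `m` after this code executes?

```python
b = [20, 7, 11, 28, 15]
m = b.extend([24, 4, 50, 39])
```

list.extend() returns None

NoneType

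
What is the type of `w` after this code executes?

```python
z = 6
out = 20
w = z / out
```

int / int always returns float in Python 3 (6 / 20 = 0.3)

float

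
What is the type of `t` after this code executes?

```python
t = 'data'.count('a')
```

str.count() returns int

int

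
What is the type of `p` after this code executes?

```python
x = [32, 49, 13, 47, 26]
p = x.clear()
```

list.clear() returns None

NoneType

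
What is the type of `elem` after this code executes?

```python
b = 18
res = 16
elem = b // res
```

int // int returns int (18 // 16 = 1)

int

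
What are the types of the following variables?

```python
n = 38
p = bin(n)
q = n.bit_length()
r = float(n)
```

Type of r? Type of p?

float() returns float; bin() returns str

float, str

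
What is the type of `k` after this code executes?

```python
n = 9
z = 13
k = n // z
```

int // int returns int (9 // 13 = 0)

int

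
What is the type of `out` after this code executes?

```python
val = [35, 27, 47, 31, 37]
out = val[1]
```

Indexing a list of ints returns int (val[1] = 27)

int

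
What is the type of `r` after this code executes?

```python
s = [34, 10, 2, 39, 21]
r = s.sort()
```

list.sort() returns None (sorts in place)

NoneType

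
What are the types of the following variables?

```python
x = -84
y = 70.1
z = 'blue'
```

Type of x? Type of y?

x is int; y is float

int, float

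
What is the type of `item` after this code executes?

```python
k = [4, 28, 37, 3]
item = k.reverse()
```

list.reverse() returns None

NoneType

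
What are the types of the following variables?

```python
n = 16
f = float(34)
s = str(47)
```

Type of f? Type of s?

f is float; s is str

float, str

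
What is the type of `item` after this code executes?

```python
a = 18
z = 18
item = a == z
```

Equality comparison returns bool

bool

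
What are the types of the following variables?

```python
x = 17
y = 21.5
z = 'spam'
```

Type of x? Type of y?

x is int; y is float

int, float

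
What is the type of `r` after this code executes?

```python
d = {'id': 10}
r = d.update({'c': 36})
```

dict.update() returns None

NoneType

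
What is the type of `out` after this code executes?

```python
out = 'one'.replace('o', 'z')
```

str.replace() returns str

str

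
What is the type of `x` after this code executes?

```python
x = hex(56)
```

hex() returns str representation

str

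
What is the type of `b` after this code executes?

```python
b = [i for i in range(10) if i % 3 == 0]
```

A list comprehension [...] produces a list

list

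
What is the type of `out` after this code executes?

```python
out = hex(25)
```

hex() returns str representation

str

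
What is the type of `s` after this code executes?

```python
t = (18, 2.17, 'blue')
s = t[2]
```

Index 2 of tuple is 'blue' which is str

str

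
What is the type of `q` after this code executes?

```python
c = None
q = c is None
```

'is' comparison returns bool

bool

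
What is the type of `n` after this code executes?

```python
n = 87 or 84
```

'or' returns the first truthy value (87, which is int)

int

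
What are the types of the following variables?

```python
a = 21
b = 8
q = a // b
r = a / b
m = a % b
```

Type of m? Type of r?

int % int returns int; int / int returns float

int, float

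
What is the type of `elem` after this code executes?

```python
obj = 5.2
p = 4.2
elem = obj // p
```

float // float returns float (floor division preserves float type)

float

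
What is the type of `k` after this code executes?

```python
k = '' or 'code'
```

'or' returns first truthy value ('code', which is str)

str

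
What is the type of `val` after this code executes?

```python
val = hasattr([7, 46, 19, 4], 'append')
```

hasattr() returns bool

bool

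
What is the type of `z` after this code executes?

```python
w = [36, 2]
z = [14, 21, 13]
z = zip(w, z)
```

zip() returns a zip iterator object

zip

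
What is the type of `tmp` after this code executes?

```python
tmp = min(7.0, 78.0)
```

min() of floats returns float

float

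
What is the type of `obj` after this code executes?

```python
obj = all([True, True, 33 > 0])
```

all() returns bool

bool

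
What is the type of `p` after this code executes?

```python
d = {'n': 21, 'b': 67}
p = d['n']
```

Accessing dict[str, int] with key 'n' returns int value 21

int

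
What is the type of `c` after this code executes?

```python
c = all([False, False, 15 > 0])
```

all() returns bool

bool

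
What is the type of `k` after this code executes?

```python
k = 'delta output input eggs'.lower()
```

str.lower() returns str

str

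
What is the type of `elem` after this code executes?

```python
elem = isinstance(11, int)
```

isinstance() returns bool

bool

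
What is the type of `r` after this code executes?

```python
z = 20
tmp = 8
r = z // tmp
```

int // int returns int (20 // 8 = 2)

int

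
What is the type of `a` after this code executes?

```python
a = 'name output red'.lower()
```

str.lower() returns str

str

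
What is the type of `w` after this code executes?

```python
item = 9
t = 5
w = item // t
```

int // int returns int (9 // 5 = 1)

int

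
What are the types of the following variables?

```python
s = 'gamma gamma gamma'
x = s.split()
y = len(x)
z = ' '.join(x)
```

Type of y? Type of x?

len() returns int; str.split() returns list

int, list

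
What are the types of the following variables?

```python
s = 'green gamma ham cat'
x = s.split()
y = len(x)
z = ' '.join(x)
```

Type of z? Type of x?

str.join() returns str; str.split() returns list

str, list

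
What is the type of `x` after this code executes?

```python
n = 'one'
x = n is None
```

'is' comparison returns bool

bool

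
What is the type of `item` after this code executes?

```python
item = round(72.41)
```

round() with no ndigits arg returns int

int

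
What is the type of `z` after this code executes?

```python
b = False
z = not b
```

'not' always returns bool

bool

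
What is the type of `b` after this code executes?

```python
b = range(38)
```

range() returns a range object

range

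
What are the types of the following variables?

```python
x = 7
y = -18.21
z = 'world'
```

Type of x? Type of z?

x is int; z is str

int, str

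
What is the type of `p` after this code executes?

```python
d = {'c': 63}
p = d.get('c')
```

dict.get() returns the value (int) when key is found

int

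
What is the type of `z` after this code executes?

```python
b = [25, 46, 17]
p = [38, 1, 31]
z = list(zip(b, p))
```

list(zip(...)) returns a list of tuples

list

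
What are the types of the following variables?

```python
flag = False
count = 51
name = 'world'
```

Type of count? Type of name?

count is int; name is str

int, str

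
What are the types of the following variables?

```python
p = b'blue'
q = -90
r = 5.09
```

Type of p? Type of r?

p is bytes; r is float

bytes, float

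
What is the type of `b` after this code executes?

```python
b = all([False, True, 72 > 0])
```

all() returns bool

bool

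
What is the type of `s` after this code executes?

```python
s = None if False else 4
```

Ternary: condition is False, else branch (4) taken → int

int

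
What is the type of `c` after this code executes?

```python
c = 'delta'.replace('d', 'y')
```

str.replace() returns str

str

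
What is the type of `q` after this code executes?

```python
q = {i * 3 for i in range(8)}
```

A set comprehension {expr for x in iterable} produces a set

set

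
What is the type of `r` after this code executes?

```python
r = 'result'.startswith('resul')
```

str.startswith() returns bool

bool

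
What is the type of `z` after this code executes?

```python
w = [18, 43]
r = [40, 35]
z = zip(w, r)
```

zip() returns a zip iterator object

zip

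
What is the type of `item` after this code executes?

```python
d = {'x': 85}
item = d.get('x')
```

dict.get() returns the value (int) when key is found

int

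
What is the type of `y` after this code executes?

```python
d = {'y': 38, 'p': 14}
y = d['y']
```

Accessing dict[str, int] with key 'y' returns int value 38

int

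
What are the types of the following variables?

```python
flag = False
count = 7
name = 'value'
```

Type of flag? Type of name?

flag is bool; name is str

bool, str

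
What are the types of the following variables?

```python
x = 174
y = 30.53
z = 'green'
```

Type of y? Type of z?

y is float; z is str

float, str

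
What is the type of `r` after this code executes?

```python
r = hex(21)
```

hex() returns str representation

str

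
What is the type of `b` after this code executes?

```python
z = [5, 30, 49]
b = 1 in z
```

'in' operator returns bool

bool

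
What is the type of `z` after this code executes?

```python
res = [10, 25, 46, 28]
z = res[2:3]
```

Slicing a list always returns a list

list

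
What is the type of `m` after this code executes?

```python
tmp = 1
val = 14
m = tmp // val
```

int // int returns int (1 // 14 = 0)

int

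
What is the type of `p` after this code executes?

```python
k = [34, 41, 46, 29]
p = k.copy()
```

list.copy() returns list

list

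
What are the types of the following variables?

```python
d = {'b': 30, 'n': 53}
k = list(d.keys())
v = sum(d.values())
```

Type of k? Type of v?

list(...) returns list; sum of int values returns int

list, int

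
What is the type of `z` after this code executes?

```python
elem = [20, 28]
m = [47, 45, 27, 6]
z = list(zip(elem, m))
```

list(zip(...)) returns a list of tuples

list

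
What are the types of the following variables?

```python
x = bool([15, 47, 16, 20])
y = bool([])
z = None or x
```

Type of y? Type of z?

bool() returns bool; None or <bool> returns the bool

bool, bool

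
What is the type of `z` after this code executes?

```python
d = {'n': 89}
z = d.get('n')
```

dict.get() returns the value (int) when key is found

int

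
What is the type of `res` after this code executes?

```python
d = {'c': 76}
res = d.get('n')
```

dict.get() returns None when key 'n' is not found and no default given

NoneType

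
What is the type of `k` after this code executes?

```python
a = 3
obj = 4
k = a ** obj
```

int ** positive int returns int (3 ** 4 = 81)

int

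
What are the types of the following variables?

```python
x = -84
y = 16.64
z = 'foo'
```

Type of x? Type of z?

x is int; z is str

int, str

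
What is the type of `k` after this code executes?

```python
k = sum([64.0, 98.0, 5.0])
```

sum() of floats returns float

float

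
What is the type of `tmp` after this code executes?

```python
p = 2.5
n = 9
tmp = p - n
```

float - int returns float (2.5 - 9 = -6.5)

float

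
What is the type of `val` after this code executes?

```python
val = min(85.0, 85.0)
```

min() of floats returns float

float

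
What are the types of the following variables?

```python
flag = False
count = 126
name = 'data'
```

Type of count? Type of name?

count is int; name is str

int, str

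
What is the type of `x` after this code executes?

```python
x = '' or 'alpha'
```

'or' returns first truthy value ('alpha', which is str)

str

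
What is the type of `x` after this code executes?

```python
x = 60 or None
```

'or' returns first truthy value (60, int)

int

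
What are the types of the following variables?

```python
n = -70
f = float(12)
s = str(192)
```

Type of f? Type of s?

f is float; s is str

float, str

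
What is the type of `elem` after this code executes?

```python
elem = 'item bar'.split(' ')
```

str.split() returns list

list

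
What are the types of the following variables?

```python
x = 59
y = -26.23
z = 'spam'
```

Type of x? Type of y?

x is int; y is float

int, float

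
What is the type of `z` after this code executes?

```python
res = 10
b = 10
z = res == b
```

Equality comparison returns bool

bool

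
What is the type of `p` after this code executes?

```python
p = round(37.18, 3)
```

round() with ndigits arg returns float

float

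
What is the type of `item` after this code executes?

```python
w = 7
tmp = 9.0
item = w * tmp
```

int * float returns float (7 * 9.0 = 63.0)

float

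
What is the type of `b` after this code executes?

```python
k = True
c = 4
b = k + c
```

bool + int returns int (True is 1, so 1 + 4 = 5)

int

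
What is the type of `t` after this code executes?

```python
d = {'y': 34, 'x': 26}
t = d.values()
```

.values() returns a dict_values view object

dict_values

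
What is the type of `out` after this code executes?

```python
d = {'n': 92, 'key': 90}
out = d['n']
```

Accessing dict[str, int] with key 'n' returns int value 92

int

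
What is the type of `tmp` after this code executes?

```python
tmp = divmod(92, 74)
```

divmod() returns a tuple (quotient, remainder)

tuple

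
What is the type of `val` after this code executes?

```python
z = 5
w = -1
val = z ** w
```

int ** negative int returns float

float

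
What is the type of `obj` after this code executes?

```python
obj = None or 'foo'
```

'or' with None returns the other value ('foo', str)

str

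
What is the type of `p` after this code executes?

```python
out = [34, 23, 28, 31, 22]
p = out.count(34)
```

list.count() returns int

int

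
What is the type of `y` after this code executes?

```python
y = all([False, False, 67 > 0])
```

all() returns bool

bool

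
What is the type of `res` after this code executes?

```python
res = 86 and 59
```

'and' returns the last value when all truthy (59, which is int)

int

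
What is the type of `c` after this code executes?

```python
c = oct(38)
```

oct() returns str representation

str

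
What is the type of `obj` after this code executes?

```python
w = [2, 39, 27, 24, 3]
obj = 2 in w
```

'in' operator returns bool

bool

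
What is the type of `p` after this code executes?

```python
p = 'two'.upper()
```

str.upper() returns str

str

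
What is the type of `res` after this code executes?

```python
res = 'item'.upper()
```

str.upper() returns str

str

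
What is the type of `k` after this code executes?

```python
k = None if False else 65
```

Ternary: condition is False, else branch (65) taken → int

int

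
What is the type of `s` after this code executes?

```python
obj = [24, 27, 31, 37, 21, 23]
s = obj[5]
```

Indexing a list of ints returns int (obj[5] = 23)

int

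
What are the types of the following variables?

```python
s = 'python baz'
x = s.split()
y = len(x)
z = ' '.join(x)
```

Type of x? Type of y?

str.split() returns list; len() returns int

list, int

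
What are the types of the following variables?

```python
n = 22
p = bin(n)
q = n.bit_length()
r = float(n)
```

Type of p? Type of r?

bin() returns str; float() returns float

str, float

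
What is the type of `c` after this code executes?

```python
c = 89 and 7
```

'and' returns the last value when all truthy (7, which is int)

int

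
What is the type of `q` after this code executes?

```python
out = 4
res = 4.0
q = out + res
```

int + float returns float (4 + 4.0 = 8.0)

float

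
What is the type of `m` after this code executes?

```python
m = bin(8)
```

bin() returns str representation

str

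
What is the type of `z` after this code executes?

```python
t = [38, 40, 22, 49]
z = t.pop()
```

list.pop() returns the popped element (int here)

int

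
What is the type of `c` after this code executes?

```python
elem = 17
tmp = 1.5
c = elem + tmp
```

int + float returns float (17 + 1.5 = 18.5)

float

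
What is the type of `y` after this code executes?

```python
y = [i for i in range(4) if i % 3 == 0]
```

A list comprehension [...] produces a list

list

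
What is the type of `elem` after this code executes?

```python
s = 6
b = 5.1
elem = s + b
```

int + float returns float (6 + 5.1 = 11.1)

float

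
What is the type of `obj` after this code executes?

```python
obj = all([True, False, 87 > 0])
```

all() returns bool

bool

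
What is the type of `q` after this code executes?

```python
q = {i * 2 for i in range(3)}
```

A set comprehension {expr for x in iterable} produces a set

set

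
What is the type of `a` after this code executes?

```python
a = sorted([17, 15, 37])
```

sorted() always returns list

list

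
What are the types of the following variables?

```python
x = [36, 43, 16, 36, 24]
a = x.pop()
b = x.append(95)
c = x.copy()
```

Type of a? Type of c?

list.pop() returns the element (int); list.copy() returns list

int, list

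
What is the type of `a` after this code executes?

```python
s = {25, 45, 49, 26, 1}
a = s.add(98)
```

set.add() returns None (mutates in place)

NoneType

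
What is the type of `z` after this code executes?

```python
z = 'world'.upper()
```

str.upper() returns str

str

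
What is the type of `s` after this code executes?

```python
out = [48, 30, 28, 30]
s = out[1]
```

Indexing a list of ints returns int (out[1] = 30)

int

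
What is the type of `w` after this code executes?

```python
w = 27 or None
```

'or' returns first truthy value (27, int)

int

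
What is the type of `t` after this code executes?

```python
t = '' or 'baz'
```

'or' returns first truthy value ('baz', which is str)

str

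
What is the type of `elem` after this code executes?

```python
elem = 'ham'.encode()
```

str.encode() returns bytes

bytes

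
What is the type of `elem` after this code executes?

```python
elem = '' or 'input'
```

'or' returns first truthy value ('input', which is str)

str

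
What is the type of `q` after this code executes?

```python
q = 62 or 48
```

'or' returns the first truthy value (62, which is int)

int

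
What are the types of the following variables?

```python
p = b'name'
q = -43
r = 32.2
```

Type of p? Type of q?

p is bytes; q is int

bytes, int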